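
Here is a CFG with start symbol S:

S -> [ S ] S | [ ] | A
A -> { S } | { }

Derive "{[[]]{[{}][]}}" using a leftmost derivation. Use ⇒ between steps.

S⇒A⇒{S}⇒{[S]S}⇒{[[]]S}⇒{[[]]A}⇒{[[]]{S}}⇒{[[]]{[S]S}}⇒{[[]]{[A]S}}⇒{[[]]{[{}]S}}⇒{[[]]{[{}][]}}

S ⇒ A   [S -> A]
A ⇒ {S}   [A -> { S }]
{S} ⇒ {[S]S}   [S -> [ S ] S]
{[S]S} ⇒ {[[]]S}   [S -> [ ]]
{[[]]S} ⇒ {[[]]A}   [S -> A]
{[[]]A} ⇒ {[[]]{S}}   [A -> { S }]
{[[]]{S}} ⇒ {[[]]{[S]S}}   [S -> [ S ] S]
{[[]]{[S]S}} ⇒ {[[]]{[A]S}}   [S -> A]
{[[]]{[A]S}} ⇒ {[[]]{[{}]S}}   [A -> { }]
{[[]]{[{}]S}} ⇒ {[[]]{[{}][]}}   [S -> [ ]]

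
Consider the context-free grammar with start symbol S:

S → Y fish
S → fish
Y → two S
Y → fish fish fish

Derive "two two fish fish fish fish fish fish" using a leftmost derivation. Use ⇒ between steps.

S ⇒ Y fish   [S → Y fish]
Y fish ⇒ two S fish   [Y → two S]
two S fish ⇒ two Y fish fish   [S → Y fish]
two Y fish fish ⇒ two two S fish fish   [Y → two S]
two two S fish fish ⇒ two two Y fish fish fish   [S → Y fish]
two two Y fish fish fish ⇒ two two fish fish fish fish fish fish   [Y → fish fish fish]

S ⇒ Y fish ⇒ two S fish ⇒ two Y fish fish ⇒ two two S fish fish ⇒ two two Y fish fish fish ⇒ two two fish fish fish fish fish fish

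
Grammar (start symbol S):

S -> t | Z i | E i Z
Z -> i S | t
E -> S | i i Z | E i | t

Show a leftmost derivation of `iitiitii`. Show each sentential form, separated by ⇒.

S⇒Zi⇒iSi⇒iZii⇒iiSii⇒iiEiZii⇒iiSiZii⇒iiZiiZii⇒iitiiZii⇒iitiitii

S ⇒ Zi   [S -> Z i]
Zi ⇒ iSi   [Z -> i S]
iSi ⇒ iZii   [S -> Z i]
iZii ⇒ iiSii   [Z -> i S]
iiSii ⇒ iiEiZii   [S -> E i Z]
iiEiZii ⇒ iiSiZii   [E -> S]
iiSiZii ⇒ iiZiiZii   [S -> Z i]
iiZiiZii ⇒ iitiiZii   [Z -> t]
iitiiZii ⇒ iitiitii   [Z -> t]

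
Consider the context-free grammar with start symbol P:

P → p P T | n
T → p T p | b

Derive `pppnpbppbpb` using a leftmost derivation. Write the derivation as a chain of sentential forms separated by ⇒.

P ⇒ pPT   [P → p P T]
pPT ⇒ ppPTT   [P → p P T]
ppPTT ⇒ pppPTTT   [P → p P T]
pppPTTT ⇒ pppnTTT   [P → n]
pppnTTT ⇒ pppnpTpTT   [T → p T p]
pppnpTpTT ⇒ pppnpbpTT   [T → b]
pppnpbpTT ⇒ pppnpbppTpT   [T → p T p]
pppnpbppTpT ⇒ pppnpbppbpT   [T → b]
pppnpbppbpT ⇒ pppnpbppbpb   [T → b]

P⇒pPT⇒ppPTT⇒pppPTTT⇒pppnTTT⇒pppnpTpTT⇒pppnpbpTT⇒pppnpbppTpT⇒pppnpbppbpT⇒pppnpbppbpb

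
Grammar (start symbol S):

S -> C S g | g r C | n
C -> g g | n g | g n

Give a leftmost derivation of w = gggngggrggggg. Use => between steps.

S => CSg   [S -> C S g]
CSg => ggSg   [C -> g g]
ggSg => ggCSgg   [S -> C S g]
ggCSgg => gggnSgg   [C -> g n]
gggnSgg => gggnCSggg   [S -> C S g]
gggnCSggg => gggnggSggg   [C -> g g]
gggnggSggg => gggngggrCggg   [S -> g r C]
gggngggrCggg => gggngggrggggg   [C -> g g]

S => CSg => ggSg => ggCSgg => gggnSgg => gggnCSggg => gggnggSggg => gggngggrCggg => gggngggrggggg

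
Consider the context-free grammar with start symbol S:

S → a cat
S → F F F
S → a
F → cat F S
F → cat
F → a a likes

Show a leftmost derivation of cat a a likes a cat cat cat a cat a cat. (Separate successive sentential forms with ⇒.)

S ⇒ F F F ⇒ cat F S F F ⇒ cat a a likes S F F ⇒ cat a a likes a F F ⇒ cat a a likes a cat F S F ⇒ cat a a likes a cat cat F S S F ⇒ cat a a likes a cat cat cat S S F ⇒ cat a a likes a cat cat cat a cat S F ⇒ cat a a likes a cat cat cat a cat a F ⇒ cat a a likes a cat cat cat a cat a cat

S ⇒ F F F   [S → F F F]
F F F ⇒ cat F S F F   [F → cat F S]
cat F S F F ⇒ cat a a likes S F F   [F → a a likes]
cat a a likes S F F ⇒ cat a a likes a F F   [S → a]
cat a a likes a F F ⇒ cat a a likes a cat F S F   [F → cat F S]
cat a a likes a cat F S F ⇒ cat a a likes a cat cat F S S F   [F → cat F S]
cat a a likes a cat cat F S S F ⇒ cat a a likes a cat cat cat S S F   [F → cat]
cat a a likes a cat cat cat S S F ⇒ cat a a likes a cat cat cat a cat S F   [S → a cat]
cat a a likes a cat cat cat a cat S F ⇒ cat a a likes a cat cat cat a cat a F   [S → a]
cat a a likes a cat cat cat a cat a F ⇒ cat a a likes a cat cat cat a cat a cat   [F → cat]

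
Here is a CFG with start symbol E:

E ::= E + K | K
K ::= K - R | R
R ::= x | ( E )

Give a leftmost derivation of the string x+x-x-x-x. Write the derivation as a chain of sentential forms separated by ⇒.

E ⇒ E+K ⇒ K+K ⇒ R+K ⇒ x+K ⇒ x+K-R ⇒ x+K-R-R ⇒ x+K-R-R-R ⇒ x+R-R-R-R ⇒ x+x-R-R-R ⇒ x+x-x-R-R ⇒ x+x-x-x-R ⇒ x+x-x-x-x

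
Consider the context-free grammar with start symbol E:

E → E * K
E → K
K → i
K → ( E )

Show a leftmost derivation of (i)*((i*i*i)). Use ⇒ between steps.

E ⇒ E*K ⇒ K*K ⇒ (E)*K ⇒ (K)*K ⇒ (i)*K ⇒ (i)*(E) ⇒ (i)*(K) ⇒ (i)*((E)) ⇒ (i)*((E*K)) ⇒ (i)*((E*K*K)) ⇒ (i)*((K*K*K)) ⇒ (i)*((i*K*K)) ⇒ (i)*((i*i*K)) ⇒ (i)*((i*i*i))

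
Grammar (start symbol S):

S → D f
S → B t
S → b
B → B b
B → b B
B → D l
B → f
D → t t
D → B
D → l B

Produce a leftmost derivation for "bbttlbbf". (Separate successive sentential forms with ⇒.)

S⇒Df⇒Bf⇒bBf⇒bBbf⇒bBbbf⇒bbBbbf⇒bbDlbbf⇒bbttlbbf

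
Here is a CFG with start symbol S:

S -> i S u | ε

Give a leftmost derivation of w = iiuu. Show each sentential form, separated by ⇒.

S ⇒ iSu ⇒ iiSuu ⇒ iiuu

S ⇒ iSu   [S -> i S u]
iSu ⇒ iiSuu   [S -> i S u]
iiSuu ⇒ iiuu   [S -> ε]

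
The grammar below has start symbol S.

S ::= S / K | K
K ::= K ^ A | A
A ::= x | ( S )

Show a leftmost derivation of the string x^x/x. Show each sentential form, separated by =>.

S => S/K => K/K => K^A/K => A^A/K => x^A/K => x^x/K => x^x/A => x^x/x

S => S/K   [S ::= S / K]
S/K => K/K   [S ::= K]
K/K => K^A/K   [K ::= K ^ A]
K^A/K => A^A/K   [K ::= A]
A^A/K => x^A/K   [A ::= x]
x^A/K => x^x/K   [A ::= x]
x^x/K => x^x/A   [K ::= A]
x^x/A => x^x/x   [A ::= x]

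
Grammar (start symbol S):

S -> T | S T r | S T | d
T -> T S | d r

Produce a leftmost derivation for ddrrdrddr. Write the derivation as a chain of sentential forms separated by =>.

S => ST => STT => STrTT => dTrTT => ddrrTT => ddrrTST => ddrrdrST => ddrrdrdT => ddrrdrddr

S => ST   [S -> S T]
ST => STT   [S -> S T]
STT => STrTT   [S -> S T r]
STrTT => dTrTT   [S -> d]
dTrTT => ddrrTT   [T -> d r]
ddrrTT => ddrrTST   [T -> T S]
ddrrTST => ddrrdrST   [T -> d r]
ddrrdrST => ddrrdrdT   [S -> d]
ddrrdrdT => ddrrdrddr   [T -> d r]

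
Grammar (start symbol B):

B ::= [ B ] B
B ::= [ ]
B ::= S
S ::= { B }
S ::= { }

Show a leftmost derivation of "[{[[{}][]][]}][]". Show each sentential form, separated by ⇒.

B ⇒ [B]B   [B ::= [ B ] B]
[B]B ⇒ [S]B   [B ::= S]
[S]B ⇒ [{B}]B   [S ::= { B }]
[{B}]B ⇒ [{[B]B}]B   [B ::= [ B ] B]
[{[B]B}]B ⇒ [{[[B]B]B}]B   [B ::= [ B ] B]
[{[[B]B]B}]B ⇒ [{[[S]B]B}]B   [B ::= S]
[{[[S]B]B}]B ⇒ [{[[{}]B]B}]B   [S ::= { }]
[{[[{}]B]B}]B ⇒ [{[[{}][]]B}]B   [B ::= [ ]]
[{[[{}][]]B}]B ⇒ [{[[{}][]][]}]B   [B ::= [ ]]
[{[[{}][]][]}]B ⇒ [{[[{}][]][]}][]   [B ::= [ ]]

B ⇒ [B]B ⇒ [S]B ⇒ [{B}]B ⇒ [{[B]B}]B ⇒ [{[[B]B]B}]B ⇒ [{[[S]B]B}]B ⇒ [{[[{}]B]B}]B ⇒ [{[[{}][]]B}]B ⇒ [{[[{}][]][]}]B ⇒ [{[[{}][]][]}][]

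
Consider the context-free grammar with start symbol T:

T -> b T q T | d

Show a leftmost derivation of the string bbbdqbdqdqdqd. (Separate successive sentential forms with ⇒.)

T ⇒ bTqT   [T -> b T q T]
bTqT ⇒ bbTqTqT   [T -> b T q T]
bbTqTqT ⇒ bbbTqTqTqT   [T -> b T q T]
bbbTqTqTqT ⇒ bbbdqTqTqT   [T -> d]
bbbdqTqTqT ⇒ bbbdqbTqTqTqT   [T -> b T q T]
bbbdqbTqTqTqT ⇒ bbbdqbdqTqTqT   [T -> d]
bbbdqbdqTqTqT ⇒ bbbdqbdqdqTqT   [T -> d]
bbbdqbdqdqTqT ⇒ bbbdqbdqdqdqT   [T -> d]
bbbdqbdqdqdqT ⇒ bbbdqbdqdqdqd   [T -> d]

T⇒bTqT⇒bbTqTqT⇒bbbTqTqTqT⇒bbbdqTqTqT⇒bbbdqbTqTqTqT⇒bbbdqbdqTqTqT⇒bbbdqbdqdqTqT⇒bbbdqbdqdqdqT⇒bbbdqbdqdqdqd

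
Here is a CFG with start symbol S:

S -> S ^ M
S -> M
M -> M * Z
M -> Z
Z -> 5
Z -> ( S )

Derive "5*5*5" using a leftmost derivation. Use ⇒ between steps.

S ⇒ M   [S -> M]
M ⇒ M*Z   [M -> M * Z]
M*Z ⇒ M*Z*Z   [M -> M * Z]
M*Z*Z ⇒ Z*Z*Z   [M -> Z]
Z*Z*Z ⇒ 5*Z*Z   [Z -> 5]
5*Z*Z ⇒ 5*5*Z   [Z -> 5]
5*5*Z ⇒ 5*5*5   [Z -> 5]

S ⇒ M ⇒ M*Z ⇒ M*Z*Z ⇒ Z*Z*Z ⇒ 5*Z*Z ⇒ 5*5*Z ⇒ 5*5*5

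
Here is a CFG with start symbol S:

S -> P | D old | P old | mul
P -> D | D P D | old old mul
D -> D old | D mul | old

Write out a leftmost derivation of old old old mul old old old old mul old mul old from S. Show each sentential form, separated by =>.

S => P   [S -> P]
P => D P D   [P -> D P D]
D P D => D old P D   [D -> D old]
D old P D => D old old P D   [D -> D old]
D old old P D => D mul old old P D   [D -> D mul]
D mul old old P D => D old mul old old P D   [D -> D old]
D old mul old old P D => D old old mul old old P D   [D -> D old]
D old old mul old old P D => old old old mul old old P D   [D -> old]
old old old mul old old P D => old old old mul old old old old mul D   [P -> old old mul]
old old old mul old old old old mul D => old old old mul old old old old mul D old   [D -> D old]
old old old mul old old old old mul D old => old old old mul old old old old mul D mul old   [D -> D mul]
old old old mul old old old old mul D mul old => old old old mul old old old old mul old mul old   [D -> old]

S => P => D P D => D old P D => D old old P D => D mul old old P D => D old mul old old P D => D old old mul old old P D => old old old mul old old P D => old old old mul old old old old mul D => old old old mul old old old old mul D old => old old old mul old old old old mul D mul old => old old old mul old old old old mul old mul old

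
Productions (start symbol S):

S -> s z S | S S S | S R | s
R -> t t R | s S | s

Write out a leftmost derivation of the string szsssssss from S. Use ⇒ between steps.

S ⇒ SSS ⇒ szSSS ⇒ szSRSS ⇒ szSRRSS ⇒ szSSSRRSS ⇒ szsSSRRSS ⇒ szssSRRSS ⇒ szsssRRSS ⇒ szssssRSS ⇒ szsssssSS ⇒ szssssssS ⇒ szsssssss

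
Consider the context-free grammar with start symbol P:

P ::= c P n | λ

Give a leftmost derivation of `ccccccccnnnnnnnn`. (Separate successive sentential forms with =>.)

P=>cPn=>ccPnn=>cccPnnn=>ccccPnnnn=>cccccPnnnnn=>ccccccPnnnnnn=>cccccccPnnnnnnn=>ccccccccPnnnnnnnn=>ccccccccnnnnnnnn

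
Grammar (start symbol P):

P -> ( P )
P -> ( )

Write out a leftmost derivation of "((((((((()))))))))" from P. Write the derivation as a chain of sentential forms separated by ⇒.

P ⇒ (P)   [P -> ( P )]
(P) ⇒ ((P))   [P -> ( P )]
((P)) ⇒ (((P)))   [P -> ( P )]
(((P))) ⇒ ((((P))))   [P -> ( P )]
((((P)))) ⇒ (((((P)))))   [P -> ( P )]
(((((P))))) ⇒ ((((((P))))))   [P -> ( P )]
((((((P)))))) ⇒ (((((((P)))))))   [P -> ( P )]
(((((((P))))))) ⇒ ((((((((P))))))))   [P -> ( P )]
((((((((P)))))))) ⇒ ((((((((()))))))))   [P -> ( )]

P ⇒ (P) ⇒ ((P)) ⇒ (((P))) ⇒ ((((P)))) ⇒ (((((P))))) ⇒ ((((((P)))))) ⇒ (((((((P))))))) ⇒ ((((((((P)))))))) ⇒ ((((((((()))))))))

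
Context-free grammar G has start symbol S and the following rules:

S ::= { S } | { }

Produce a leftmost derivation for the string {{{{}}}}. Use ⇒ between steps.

S ⇒ {S}   [S ::= { S }]
{S} ⇒ {{S}}   [S ::= { S }]
{{S}} ⇒ {{{S}}}   [S ::= { S }]
{{{S}}} ⇒ {{{{}}}}   [S ::= { }]

S ⇒ {S} ⇒ {{S}} ⇒ {{{S}}} ⇒ {{{{}}}}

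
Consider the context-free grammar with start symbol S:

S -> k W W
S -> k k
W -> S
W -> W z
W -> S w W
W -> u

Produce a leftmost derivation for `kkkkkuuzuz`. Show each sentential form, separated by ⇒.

S ⇒ kWW   [S -> k W W]
kWW ⇒ kSW   [W -> S]
kSW ⇒ kkWWW   [S -> k W W]
kkWWW ⇒ kkSWW   [W -> S]
kkSWW ⇒ kkkWWWW   [S -> k W W]
kkkWWWW ⇒ kkkSWWW   [W -> S]
kkkSWWW ⇒ kkkkkWWW   [S -> k k]
kkkkkWWW ⇒ kkkkkuWW   [W -> u]
kkkkkuWW ⇒ kkkkkuWzW   [W -> W z]
kkkkkuWzW ⇒ kkkkkuuzW   [W -> u]
kkkkkuuzW ⇒ kkkkkuuzWz   [W -> W z]
kkkkkuuzWz ⇒ kkkkkuuzuz   [W -> u]

S⇒kWW⇒kSW⇒kkWWW⇒kkSWW⇒kkkWWWW⇒kkkSWWW⇒kkkkkWWW⇒kkkkkuWW⇒kkkkkuWzW⇒kkkkkuuzW⇒kkkkkuuzWz⇒kkkkkuuzuz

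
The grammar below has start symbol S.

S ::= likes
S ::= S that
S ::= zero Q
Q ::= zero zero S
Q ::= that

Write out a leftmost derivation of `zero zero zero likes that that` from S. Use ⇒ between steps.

S ⇒ S that   [S ::= S that]
S that ⇒ zero Q that   [S ::= zero Q]
zero Q that ⇒ zero zero zero S that   [Q ::= zero zero S]
zero zero zero S that ⇒ zero zero zero S that that   [S ::= S that]
zero zero zero S that that ⇒ zero zero zero likes that that   [S ::= likes]

S ⇒ S that ⇒ zero Q that ⇒ zero zero zero S that ⇒ zero zero zero S that that ⇒ zero zero zero likes that that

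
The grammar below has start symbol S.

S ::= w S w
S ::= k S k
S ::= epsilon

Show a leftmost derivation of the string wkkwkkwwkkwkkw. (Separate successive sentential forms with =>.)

S => wSw   [S ::= w S w]
wSw => wkSkw   [S ::= k S k]
wkSkw => wkkSkkw   [S ::= k S k]
wkkSkkw => wkkwSwkkw   [S ::= w S w]
wkkwSwkkw => wkkwkSkwkkw   [S ::= k S k]
wkkwkSkwkkw => wkkwkkSkkwkkw   [S ::= k S k]
wkkwkkSkkwkkw => wkkwkkwSwkkwkkw   [S ::= w S w]
wkkwkkwSwkkwkkw => wkkwkkwwkkwkkw   [S ::= epsilon]

S=>wSw=>wkSkw=>wkkSkkw=>wkkwSwkkw=>wkkwkSkwkkw=>wkkwkkSkkwkkw=>wkkwkkwSwkkwkkw=>wkkwkkwwkkwkkw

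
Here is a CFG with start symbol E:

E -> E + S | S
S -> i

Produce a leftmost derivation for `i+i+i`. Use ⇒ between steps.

E ⇒ E+S ⇒ E+S+S ⇒ S+S+S ⇒ i+S+S ⇒ i+i+S ⇒ i+i+i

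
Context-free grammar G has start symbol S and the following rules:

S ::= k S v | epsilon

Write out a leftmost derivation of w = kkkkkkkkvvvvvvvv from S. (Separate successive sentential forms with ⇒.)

S ⇒ kSv ⇒ kkSvv ⇒ kkkSvvv ⇒ kkkkSvvvv ⇒ kkkkkSvvvvv ⇒ kkkkkkSvvvvvv ⇒ kkkkkkkSvvvvvvv ⇒ kkkkkkkkSvvvvvvvv ⇒ kkkkkkkkvvvvvvvv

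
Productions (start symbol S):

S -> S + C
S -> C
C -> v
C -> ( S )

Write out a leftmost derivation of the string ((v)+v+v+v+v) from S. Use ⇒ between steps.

S ⇒ C   [S -> C]
C ⇒ (S)   [C -> ( S )]
(S) ⇒ (S+C)   [S -> S + C]
(S+C) ⇒ (S+C+C)   [S -> S + C]
(S+C+C) ⇒ (S+C+C+C)   [S -> S + C]
(S+C+C+C) ⇒ (S+C+C+C+C)   [S -> S + C]
(S+C+C+C+C) ⇒ (C+C+C+C+C)   [S -> C]
(C+C+C+C+C) ⇒ ((S)+C+C+C+C)   [C -> ( S )]
((S)+C+C+C+C) ⇒ ((C)+C+C+C+C)   [S -> C]
((C)+C+C+C+C) ⇒ ((v)+C+C+C+C)   [C -> v]
((v)+C+C+C+C) ⇒ ((v)+v+C+C+C)   [C -> v]
((v)+v+C+C+C) ⇒ ((v)+v+v+C+C)   [C -> v]
((v)+v+v+C+C) ⇒ ((v)+v+v+v+C)   [C -> v]
((v)+v+v+v+C) ⇒ ((v)+v+v+v+v)   [C -> v]

S⇒C⇒(S)⇒(S+C)⇒(S+C+C)⇒(S+C+C+C)⇒(S+C+C+C+C)⇒(C+C+C+C+C)⇒((S)+C+C+C+C)⇒((C)+C+C+C+C)⇒((v)+C+C+C+C)⇒((v)+v+C+C+C)⇒((v)+v+v+C+C)⇒((v)+v+v+v+C)⇒((v)+v+v+v+v)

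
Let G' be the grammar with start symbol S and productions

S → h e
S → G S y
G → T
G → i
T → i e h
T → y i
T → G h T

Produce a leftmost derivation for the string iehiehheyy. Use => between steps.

S => GSy   [S → G S y]
GSy => TSy   [G → T]
TSy => iehSy   [T → i e h]
iehSy => iehGSyy   [S → G S y]
iehGSyy => iehTSyy   [G → T]
iehTSyy => iehiehSyy   [T → i e h]
iehiehSyy => iehiehheyy   [S → h e]

S=>GSy=>TSy=>iehSy=>iehGSyy=>iehTSyy=>iehiehSyy=>iehiehheyy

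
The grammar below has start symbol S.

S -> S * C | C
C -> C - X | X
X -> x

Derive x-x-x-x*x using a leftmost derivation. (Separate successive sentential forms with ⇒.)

S⇒S*C⇒C*C⇒C-X*C⇒C-X-X*C⇒C-X-X-X*C⇒X-X-X-X*C⇒x-X-X-X*C⇒x-x-X-X*C⇒x-x-x-X*C⇒x-x-x-x*C⇒x-x-x-x*X⇒x-x-x-x*x

S ⇒ S*C   [S -> S * C]
S*C ⇒ C*C   [S -> C]
C*C ⇒ C-X*C   [C -> C - X]
C-X*C ⇒ C-X-X*C   [C -> C - X]
C-X-X*C ⇒ C-X-X-X*C   [C -> C - X]
C-X-X-X*C ⇒ X-X-X-X*C   [C -> X]
X-X-X-X*C ⇒ x-X-X-X*C   [X -> x]
x-X-X-X*C ⇒ x-x-X-X*C   [X -> x]
x-x-X-X*C ⇒ x-x-x-X*C   [X -> x]
x-x-x-X*C ⇒ x-x-x-x*C   [X -> x]
x-x-x-x*C ⇒ x-x-x-x*X   [C -> X]
x-x-x-x*X ⇒ x-x-x-x*x   [X -> x]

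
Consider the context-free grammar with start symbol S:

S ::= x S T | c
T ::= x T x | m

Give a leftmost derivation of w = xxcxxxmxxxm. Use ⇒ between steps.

S ⇒ xST ⇒ xxSTT ⇒ xxcTT ⇒ xxcxTxT ⇒ xxcxxTxxT ⇒ xxcxxxTxxxT ⇒ xxcxxxmxxxT ⇒ xxcxxxmxxxm

S ⇒ xST   [S ::= x S T]
xST ⇒ xxSTT   [S ::= x S T]
xxSTT ⇒ xxcTT   [S ::= c]
xxcTT ⇒ xxcxTxT   [T ::= x T x]
xxcxTxT ⇒ xxcxxTxxT   [T ::= x T x]
xxcxxTxxT ⇒ xxcxxxTxxxT   [T ::= x T x]
xxcxxxTxxxT ⇒ xxcxxxmxxxT   [T ::= m]
xxcxxxmxxxT ⇒ xxcxxxmxxxm   [T ::= m]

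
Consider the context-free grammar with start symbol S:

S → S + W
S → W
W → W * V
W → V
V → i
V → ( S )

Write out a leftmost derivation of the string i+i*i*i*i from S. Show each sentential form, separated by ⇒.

S ⇒ S+W   [S → S + W]
S+W ⇒ W+W   [S → W]
W+W ⇒ V+W   [W → V]
V+W ⇒ i+W   [V → i]
i+W ⇒ i+W*V   [W → W * V]
i+W*V ⇒ i+W*V*V   [W → W * V]
i+W*V*V ⇒ i+W*V*V*V   [W → W * V]
i+W*V*V*V ⇒ i+V*V*V*V   [W → V]
i+V*V*V*V ⇒ i+i*V*V*V   [V → i]
i+i*V*V*V ⇒ i+i*i*V*V   [V → i]
i+i*i*V*V ⇒ i+i*i*i*V   [V → i]
i+i*i*i*V ⇒ i+i*i*i*i   [V → i]

S ⇒ S+W ⇒ W+W ⇒ V+W ⇒ i+W ⇒ i+W*V ⇒ i+W*V*V ⇒ i+W*V*V*V ⇒ i+V*V*V*V ⇒ i+i*V*V*V ⇒ i+i*i*V*V ⇒ i+i*i*i*V ⇒ i+i*i*i*i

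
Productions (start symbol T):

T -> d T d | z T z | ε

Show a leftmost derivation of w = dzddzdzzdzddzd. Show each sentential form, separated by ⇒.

T⇒dTd⇒dzTzd⇒dzdTdzd⇒dzddTddzd⇒dzddzTzddzd⇒dzddzdTdzddzd⇒dzddzdzTzdzddzd⇒dzddzdzzdzddzd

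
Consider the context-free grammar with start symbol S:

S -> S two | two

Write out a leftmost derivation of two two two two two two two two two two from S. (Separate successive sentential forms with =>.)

S => S two => S two two => S two two two => S two two two two => S two two two two two => S two two two two two two => S two two two two two two two => S two two two two two two two two => S two two two two two two two two two => two two two two two two two two two two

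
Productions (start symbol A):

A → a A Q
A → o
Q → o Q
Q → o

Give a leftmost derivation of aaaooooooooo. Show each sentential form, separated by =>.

A => aAQ   [A → a A Q]
aAQ => aaAQQ   [A → a A Q]
aaAQQ => aaaAQQQ   [A → a A Q]
aaaAQQQ => aaaoQQQ   [A → o]
aaaoQQQ => aaaooQQQ   [Q → o Q]
aaaooQQQ => aaaoooQQQ   [Q → o Q]
aaaoooQQQ => aaaooooQQQ   [Q → o Q]
aaaooooQQQ => aaaoooooQQ   [Q → o]
aaaoooooQQ => aaaooooooQQ   [Q → o Q]
aaaooooooQQ => aaaoooooooQQ   [Q → o Q]
aaaoooooooQQ => aaaooooooooQ   [Q → o]
aaaooooooooQ => aaaooooooooo   [Q → o]

A=>aAQ=>aaAQQ=>aaaAQQQ=>aaaoQQQ=>aaaooQQQ=>aaaoooQQQ=>aaaooooQQQ=>aaaoooooQQ=>aaaooooooQQ=>aaaoooooooQQ=>aaaooooooooQ=>aaaooooooooo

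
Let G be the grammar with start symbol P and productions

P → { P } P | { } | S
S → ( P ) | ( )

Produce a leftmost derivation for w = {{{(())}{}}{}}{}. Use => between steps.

P => {P}P => {{P}P}P => {{{P}P}P}P => {{{S}P}P}P => {{{(P)}P}P}P => {{{(S)}P}P}P => {{{(())}P}P}P => {{{(())}{}}P}P => {{{(())}{}}{}}P => {{{(())}{}}{}}{}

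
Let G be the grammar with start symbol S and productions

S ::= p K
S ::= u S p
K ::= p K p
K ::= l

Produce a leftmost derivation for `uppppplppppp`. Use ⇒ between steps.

S ⇒ uSp ⇒ upKp ⇒ uppKpp ⇒ upppKppp ⇒ uppppKpppp ⇒ upppppKppppp ⇒ uppppplppppp

S ⇒ uSp   [S ::= u S p]
uSp ⇒ upKp   [S ::= p K]
upKp ⇒ uppKpp   [K ::= p K p]
uppKpp ⇒ upppKppp   [K ::= p K p]
upppKppp ⇒ uppppKpppp   [K ::= p K p]
uppppKpppp ⇒ upppppKppppp   [K ::= p K p]
upppppKppppp ⇒ uppppplppppp   [K ::= l]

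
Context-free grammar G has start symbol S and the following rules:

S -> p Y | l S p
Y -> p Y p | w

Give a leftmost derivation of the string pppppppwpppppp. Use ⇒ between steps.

S ⇒ pY ⇒ ppYp ⇒ pppYpp ⇒ ppppYppp ⇒ pppppYpppp ⇒ ppppppYppppp ⇒ pppppppYpppppp ⇒ pppppppwpppppp

S ⇒ pY   [S -> p Y]
pY ⇒ ppYp   [Y -> p Y p]
ppYp ⇒ pppYpp   [Y -> p Y p]
pppYpp ⇒ ppppYppp   [Y -> p Y p]
ppppYppp ⇒ pppppYpppp   [Y -> p Y p]
pppppYpppp ⇒ ppppppYppppp   [Y -> p Y p]
ppppppYppppp ⇒ pppppppYpppppp   [Y -> p Y p]
pppppppYpppppp ⇒ pppppppwpppppp   [Y -> w]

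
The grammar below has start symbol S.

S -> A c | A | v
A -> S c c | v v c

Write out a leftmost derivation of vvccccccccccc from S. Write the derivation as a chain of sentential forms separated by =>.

S => Ac   [S -> A c]
Ac => Sccc   [A -> S c c]
Sccc => Acccc   [S -> A c]
Acccc => Scccccc   [A -> S c c]
Scccccc => Acccccc   [S -> A]
Acccccc => Scccccccc   [A -> S c c]
Scccccccc => Acccccccc   [S -> A]
Acccccccc => Scccccccccc   [A -> S c c]
Scccccccccc => Acccccccccc   [S -> A]
Acccccccccc => vvccccccccccc   [A -> v v c]

S => Ac => Sccc => Acccc => Scccccc => Acccccc => Scccccccc => Acccccccc => Scccccccccc => Acccccccccc => vvccccccccccc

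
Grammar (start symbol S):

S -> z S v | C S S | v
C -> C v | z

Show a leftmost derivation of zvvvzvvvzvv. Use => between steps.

S => CSS   [S -> C S S]
CSS => CvSS   [C -> C v]
CvSS => CvvSS   [C -> C v]
CvvSS => CvvvSS   [C -> C v]
CvvvSS => zvvvSS   [C -> z]
zvvvSS => zvvvCSSS   [S -> C S S]
zvvvCSSS => zvvvCvSSS   [C -> C v]
zvvvCvSSS => zvvvzvSSS   [C -> z]
zvvvzvSSS => zvvvzvvSS   [S -> v]
zvvvzvvSS => zvvvzvvvS   [S -> v]
zvvvzvvvS => zvvvzvvvzSv   [S -> z S v]
zvvvzvvvzSv => zvvvzvvvzvv   [S -> v]

S => CSS => CvSS => CvvSS => CvvvSS => zvvvSS => zvvvCSSS => zvvvCvSSS => zvvvzvSSS => zvvvzvvSS => zvvvzvvvS => zvvvzvvvzSv => zvvvzvvvzvv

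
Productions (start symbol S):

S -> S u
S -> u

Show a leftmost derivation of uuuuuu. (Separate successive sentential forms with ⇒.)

S ⇒ Su ⇒ Suu ⇒ Suuu ⇒ Suuuu ⇒ Suuuuu ⇒ uuuuuu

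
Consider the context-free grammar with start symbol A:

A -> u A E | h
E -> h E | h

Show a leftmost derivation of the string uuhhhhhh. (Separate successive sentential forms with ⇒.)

A ⇒ uAE   [A -> u A E]
uAE ⇒ uuAEE   [A -> u A E]
uuAEE ⇒ uuhEE   [A -> h]
uuhEE ⇒ uuhhEE   [E -> h E]
uuhhEE ⇒ uuhhhEE   [E -> h E]
uuhhhEE ⇒ uuhhhhEE   [E -> h E]
uuhhhhEE ⇒ uuhhhhhE   [E -> h]
uuhhhhhE ⇒ uuhhhhhh   [E -> h]

A ⇒ uAE ⇒ uuAEE ⇒ uuhEE ⇒ uuhhEE ⇒ uuhhhEE ⇒ uuhhhhEE ⇒ uuhhhhhE ⇒ uuhhhhhh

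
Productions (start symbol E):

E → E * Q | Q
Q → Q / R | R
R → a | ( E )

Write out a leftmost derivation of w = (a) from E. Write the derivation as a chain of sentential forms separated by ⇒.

E ⇒ Q ⇒ R ⇒ (E) ⇒ (Q) ⇒ (R) ⇒ (a)

E ⇒ Q   [E → Q]
Q ⇒ R   [Q → R]
R ⇒ (E)   [R → ( E )]
(E) ⇒ (Q)   [E → Q]
(Q) ⇒ (R)   [Q → R]
(R) ⇒ (a)   [R → a]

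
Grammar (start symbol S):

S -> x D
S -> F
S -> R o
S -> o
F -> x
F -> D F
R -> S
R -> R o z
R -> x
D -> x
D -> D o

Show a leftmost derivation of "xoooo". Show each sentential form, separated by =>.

S=>Ro=>So=>Roo=>Soo=>Rooo=>Sooo=>Roooo=>xoooo

S => Ro   [S -> R o]
Ro => So   [R -> S]
So => Roo   [S -> R o]
Roo => Soo   [R -> S]
Soo => Rooo   [S -> R o]
Rooo => Sooo   [R -> S]
Sooo => Roooo   [S -> R o]
Roooo => xoooo   [R -> x]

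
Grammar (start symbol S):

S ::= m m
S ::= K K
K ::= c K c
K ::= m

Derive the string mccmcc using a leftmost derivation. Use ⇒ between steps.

S ⇒ KK ⇒ mK ⇒ mcKc ⇒ mccKcc ⇒ mccmcc

S ⇒ KK   [S ::= K K]
KK ⇒ mK   [K ::= m]
mK ⇒ mcKc   [K ::= c K c]
mcKc ⇒ mccKcc   [K ::= c K c]
mccKcc ⇒ mccmcc   [K ::= m]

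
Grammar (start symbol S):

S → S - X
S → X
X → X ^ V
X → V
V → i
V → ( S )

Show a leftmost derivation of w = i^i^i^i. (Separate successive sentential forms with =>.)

S => X => X^V => X^V^V => X^V^V^V => V^V^V^V => i^V^V^V => i^i^V^V => i^i^i^V => i^i^i^i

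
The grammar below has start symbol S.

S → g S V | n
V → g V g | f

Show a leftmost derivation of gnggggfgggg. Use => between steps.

S => gSV   [S → g S V]
gSV => gnV   [S → n]
gnV => gngVg   [V → g V g]
gngVg => gnggVgg   [V → g V g]
gnggVgg => gngggVggg   [V → g V g]
gngggVggg => gnggggVgggg   [V → g V g]
gnggggVgggg => gnggggfgggg   [V → f]

S => gSV => gnV => gngVg => gnggVgg => gngggVggg => gnggggVgggg => gnggggfgggg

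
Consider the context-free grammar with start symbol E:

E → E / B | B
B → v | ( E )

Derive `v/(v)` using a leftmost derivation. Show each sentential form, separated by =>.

E => E/B   [E → E / B]
E/B => B/B   [E → B]
B/B => v/B   [B → v]
v/B => v/(E)   [B → ( E )]
v/(E) => v/(B)   [E → B]
v/(B) => v/(v)   [B → v]

E=>E/B=>B/B=>v/B=>v/(E)=>v/(B)=>v/(v)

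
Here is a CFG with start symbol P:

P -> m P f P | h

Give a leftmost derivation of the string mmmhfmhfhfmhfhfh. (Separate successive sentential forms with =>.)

P => mPfP   [P -> m P f P]
mPfP => mmPfPfP   [P -> m P f P]
mmPfPfP => mmmPfPfPfP   [P -> m P f P]
mmmPfPfPfP => mmmhfPfPfP   [P -> h]
mmmhfPfPfP => mmmhfmPfPfPfP   [P -> m P f P]
mmmhfmPfPfPfP => mmmhfmhfPfPfP   [P -> h]
mmmhfmhfPfPfP => mmmhfmhfhfPfP   [P -> h]
mmmhfmhfhfPfP => mmmhfmhfhfmPfPfP   [P -> m P f P]
mmmhfmhfhfmPfPfP => mmmhfmhfhfmhfPfP   [P -> h]
mmmhfmhfhfmhfPfP => mmmhfmhfhfmhfhfP   [P -> h]
mmmhfmhfhfmhfhfP => mmmhfmhfhfmhfhfh   [P -> h]

P=>mPfP=>mmPfPfP=>mmmPfPfPfP=>mmmhfPfPfP=>mmmhfmPfPfPfP=>mmmhfmhfPfPfP=>mmmhfmhfhfPfP=>mmmhfmhfhfmPfPfP=>mmmhfmhfhfmhfPfP=>mmmhfmhfhfmhfhfP=>mmmhfmhfhfmhfhfh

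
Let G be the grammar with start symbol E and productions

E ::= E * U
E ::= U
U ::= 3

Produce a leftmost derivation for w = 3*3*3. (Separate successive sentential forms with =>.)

E=>E*U=>E*U*U=>U*U*U=>3*U*U=>3*3*U=>3*3*3

E => E*U   [E ::= E * U]
E*U => E*U*U   [E ::= E * U]
E*U*U => U*U*U   [E ::= U]
U*U*U => 3*U*U   [U ::= 3]
3*U*U => 3*3*U   [U ::= 3]
3*3*U => 3*3*3   [U ::= 3]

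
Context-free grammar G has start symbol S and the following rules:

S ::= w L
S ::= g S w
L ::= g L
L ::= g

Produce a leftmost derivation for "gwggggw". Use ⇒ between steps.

S⇒gSw⇒gwLw⇒gwgLw⇒gwggLw⇒gwgggLw⇒gwggggw

S ⇒ gSw   [S ::= g S w]
gSw ⇒ gwLw   [S ::= w L]
gwLw ⇒ gwgLw   [L ::= g L]
gwgLw ⇒ gwggLw   [L ::= g L]
gwggLw ⇒ gwgggLw   [L ::= g L]
gwgggLw ⇒ gwggggw   [L ::= g]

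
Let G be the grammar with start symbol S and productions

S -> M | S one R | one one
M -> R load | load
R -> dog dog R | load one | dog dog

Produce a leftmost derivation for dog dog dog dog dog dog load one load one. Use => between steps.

S => S one R   [S -> S one R]
S one R => M one R   [S -> M]
M one R => R load one R   [M -> R load]
R load one R => dog dog R load one R   [R -> dog dog R]
dog dog R load one R => dog dog dog dog R load one R   [R -> dog dog R]
dog dog dog dog R load one R => dog dog dog dog dog dog load one R   [R -> dog dog]
dog dog dog dog dog dog load one R => dog dog dog dog dog dog load one load one   [R -> load one]

S => S one R => M one R => R load one R => dog dog R load one R => dog dog dog dog R load one R => dog dog dog dog dog dog load one R => dog dog dog dog dog dog load one load one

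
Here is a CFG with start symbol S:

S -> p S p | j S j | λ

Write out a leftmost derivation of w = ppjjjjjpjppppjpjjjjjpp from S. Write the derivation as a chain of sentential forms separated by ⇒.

S ⇒ pSp ⇒ ppSpp ⇒ ppjSjpp ⇒ ppjjSjjpp ⇒ ppjjjSjjjpp ⇒ ppjjjjSjjjjpp ⇒ ppjjjjjSjjjjjpp ⇒ ppjjjjjpSpjjjjjpp ⇒ ppjjjjjpjSjpjjjjjpp ⇒ ppjjjjjpjpSpjpjjjjjpp ⇒ ppjjjjjpjppSppjpjjjjjpp ⇒ ppjjjjjpjppppjpjjjjjpp

S ⇒ pSp   [S -> p S p]
pSp ⇒ ppSpp   [S -> p S p]
ppSpp ⇒ ppjSjpp   [S -> j S j]
ppjSjpp ⇒ ppjjSjjpp   [S -> j S j]
ppjjSjjpp ⇒ ppjjjSjjjpp   [S -> j S j]
ppjjjSjjjpp ⇒ ppjjjjSjjjjpp   [S -> j S j]
ppjjjjSjjjjpp ⇒ ppjjjjjSjjjjjpp   [S -> j S j]
ppjjjjjSjjjjjpp ⇒ ppjjjjjpSpjjjjjpp   [S -> p S p]
ppjjjjjpSpjjjjjpp ⇒ ppjjjjjpjSjpjjjjjpp   [S -> j S j]
ppjjjjjpjSjpjjjjjpp ⇒ ppjjjjjpjpSpjpjjjjjpp   [S -> p S p]
ppjjjjjpjpSpjpjjjjjpp ⇒ ppjjjjjpjppSppjpjjjjjpp   [S -> p S p]
ppjjjjjpjppSppjpjjjjjpp ⇒ ppjjjjjpjppppjpjjjjjpp   [S -> λ]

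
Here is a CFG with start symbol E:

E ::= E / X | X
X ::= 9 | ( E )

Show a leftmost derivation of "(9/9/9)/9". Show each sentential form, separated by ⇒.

E⇒E/X⇒X/X⇒(E)/X⇒(E/X)/X⇒(E/X/X)/X⇒(X/X/X)/X⇒(9/X/X)/X⇒(9/9/X)/X⇒(9/9/9)/X⇒(9/9/9)/9

E ⇒ E/X   [E ::= E / X]
E/X ⇒ X/X   [E ::= X]
X/X ⇒ (E)/X   [X ::= ( E )]
(E)/X ⇒ (E/X)/X   [E ::= E / X]
(E/X)/X ⇒ (E/X/X)/X   [E ::= E / X]
(E/X/X)/X ⇒ (X/X/X)/X   [E ::= X]
(X/X/X)/X ⇒ (9/X/X)/X   [X ::= 9]
(9/X/X)/X ⇒ (9/9/X)/X   [X ::= 9]
(9/9/X)/X ⇒ (9/9/9)/X   [X ::= 9]
(9/9/9)/X ⇒ (9/9/9)/9   [X ::= 9]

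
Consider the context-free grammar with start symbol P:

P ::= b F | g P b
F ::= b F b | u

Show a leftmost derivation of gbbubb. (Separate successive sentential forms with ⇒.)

P ⇒ gPb   [P ::= g P b]
gPb ⇒ gbFb   [P ::= b F]
gbFb ⇒ gbbFbb   [F ::= b F b]
gbbFbb ⇒ gbbubb   [F ::= u]

P⇒gPb⇒gbFb⇒gbbFbb⇒gbbubb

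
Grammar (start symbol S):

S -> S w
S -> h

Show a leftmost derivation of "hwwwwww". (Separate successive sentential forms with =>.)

S => Sw   [S -> S w]
Sw => Sww   [S -> S w]
Sww => Swww   [S -> S w]
Swww => Swwww   [S -> S w]
Swwww => Swwwww   [S -> S w]
Swwwww => Swwwwww   [S -> S w]
Swwwwww => hwwwwww   [S -> h]

S => Sw => Sww => Swww => Swwww => Swwwww => Swwwwww => hwwwwww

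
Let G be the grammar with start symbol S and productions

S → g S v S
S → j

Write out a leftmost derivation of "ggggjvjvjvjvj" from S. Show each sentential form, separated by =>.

S => gSvS   [S → g S v S]
gSvS => ggSvSvS   [S → g S v S]
ggSvSvS => gggSvSvSvS   [S → g S v S]
gggSvSvSvS => ggggSvSvSvSvS   [S → g S v S]
ggggSvSvSvSvS => ggggjvSvSvSvS   [S → j]
ggggjvSvSvSvS => ggggjvjvSvSvS   [S → j]
ggggjvjvSvSvS => ggggjvjvjvSvS   [S → j]
ggggjvjvjvSvS => ggggjvjvjvjvS   [S → j]
ggggjvjvjvjvS => ggggjvjvjvjvj   [S → j]

S => gSvS => ggSvSvS => gggSvSvSvS => ggggSvSvSvSvS => ggggjvSvSvSvS => ggggjvjvSvSvS => ggggjvjvjvSvS => ggggjvjvjvjvS => ggggjvjvjvjvj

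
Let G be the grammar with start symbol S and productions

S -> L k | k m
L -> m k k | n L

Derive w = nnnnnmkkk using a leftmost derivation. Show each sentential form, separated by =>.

S => Lk   [S -> L k]
Lk => nLk   [L -> n L]
nLk => nnLk   [L -> n L]
nnLk => nnnLk   [L -> n L]
nnnLk => nnnnLk   [L -> n L]
nnnnLk => nnnnnLk   [L -> n L]
nnnnnLk => nnnnnmkkk   [L -> m k k]

S => Lk => nLk => nnLk => nnnLk => nnnnLk => nnnnnLk => nnnnnmkkk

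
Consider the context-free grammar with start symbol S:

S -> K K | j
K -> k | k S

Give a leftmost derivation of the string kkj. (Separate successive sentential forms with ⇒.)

S⇒KK⇒kK⇒kkS⇒kkj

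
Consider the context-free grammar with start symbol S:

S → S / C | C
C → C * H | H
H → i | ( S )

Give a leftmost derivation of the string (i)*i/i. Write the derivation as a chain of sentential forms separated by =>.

S => S/C   [S → S / C]
S/C => C/C   [S → C]
C/C => C*H/C   [C → C * H]
C*H/C => H*H/C   [C → H]
H*H/C => (S)*H/C   [H → ( S )]
(S)*H/C => (C)*H/C   [S → C]
(C)*H/C => (H)*H/C   [C → H]
(H)*H/C => (i)*H/C   [H → i]
(i)*H/C => (i)*i/C   [H → i]
(i)*i/C => (i)*i/H   [C → H]
(i)*i/H => (i)*i/i   [H → i]

S => S/C => C/C => C*H/C => H*H/C => (S)*H/C => (C)*H/C => (H)*H/C => (i)*H/C => (i)*i/C => (i)*i/H => (i)*i/i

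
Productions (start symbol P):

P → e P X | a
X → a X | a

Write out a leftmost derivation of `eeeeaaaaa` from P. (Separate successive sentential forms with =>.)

P => ePX   [P → e P X]
ePX => eePXX   [P → e P X]
eePXX => eeePXXX   [P → e P X]
eeePXXX => eeeePXXXX   [P → e P X]
eeeePXXXX => eeeeaXXXX   [P → a]
eeeeaXXXX => eeeeaaXXX   [X → a]
eeeeaaXXX => eeeeaaaXX   [X → a]
eeeeaaaXX => eeeeaaaaX   [X → a]
eeeeaaaaX => eeeeaaaaa   [X → a]

P=>ePX=>eePXX=>eeePXXX=>eeeePXXXX=>eeeeaXXXX=>eeeeaaXXX=>eeeeaaaXX=>eeeeaaaaX=>eeeeaaaaa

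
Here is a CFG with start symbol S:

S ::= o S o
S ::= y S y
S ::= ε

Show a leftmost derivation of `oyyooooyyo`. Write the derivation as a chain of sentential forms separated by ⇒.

S ⇒ oSo ⇒ oySyo ⇒ oyySyyo ⇒ oyyoSoyyo ⇒ oyyooSooyyo ⇒ oyyooooyyo

S ⇒ oSo   [S ::= o S o]
oSo ⇒ oySyo   [S ::= y S y]
oySyo ⇒ oyySyyo   [S ::= y S y]
oyySyyo ⇒ oyyoSoyyo   [S ::= o S o]
oyyoSoyyo ⇒ oyyooSooyyo   [S ::= o S o]
oyyooSooyyo ⇒ oyyooooyyo   [S ::= ε]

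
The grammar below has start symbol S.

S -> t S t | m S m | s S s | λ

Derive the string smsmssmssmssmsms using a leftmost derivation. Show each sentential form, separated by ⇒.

S ⇒ sSs ⇒ smSms ⇒ smsSsms ⇒ smsmSmsms ⇒ smsmsSsmsms ⇒ smsmssSssmsms ⇒ smsmssmSmssmsms ⇒ smsmssmsSsmssmsms ⇒ smsmssmssmssmsms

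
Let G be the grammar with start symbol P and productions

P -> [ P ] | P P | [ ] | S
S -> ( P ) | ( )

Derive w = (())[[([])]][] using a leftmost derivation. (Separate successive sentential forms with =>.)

P => PP   [P -> P P]
PP => SP   [P -> S]
SP => (P)P   [S -> ( P )]
(P)P => (S)P   [P -> S]
(S)P => (())P   [S -> ( )]
(())P => (())PP   [P -> P P]
(())PP => (())[P]P   [P -> [ P ]]
(())[P]P => (())[[P]]P   [P -> [ P ]]
(())[[P]]P => (())[[S]]P   [P -> S]
(())[[S]]P => (())[[(P)]]P   [S -> ( P )]
(())[[(P)]]P => (())[[([])]]P   [P -> [ ]]
(())[[([])]]P => (())[[([])]][]   [P -> [ ]]

P => PP => SP => (P)P => (S)P => (())P => (())PP => (())[P]P => (())[[P]]P => (())[[S]]P => (())[[(P)]]P => (())[[([])]]P => (())[[([])]][]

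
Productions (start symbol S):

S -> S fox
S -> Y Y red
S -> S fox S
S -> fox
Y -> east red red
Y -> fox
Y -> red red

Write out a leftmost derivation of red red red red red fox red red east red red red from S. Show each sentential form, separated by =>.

S => S fox S   [S -> S fox S]
S fox S => Y Y red fox S   [S -> Y Y red]
Y Y red fox S => red red Y red fox S   [Y -> red red]
red red Y red fox S => red red red red red fox S   [Y -> red red]
red red red red red fox S => red red red red red fox Y Y red   [S -> Y Y red]
red red red red red fox Y Y red => red red red red red fox red red Y red   [Y -> red red]
red red red red red fox red red Y red => red red red red red fox red red east red red red   [Y -> east red red]

S => S fox S => Y Y red fox S => red red Y red fox S => red red red red red fox S => red red red red red fox Y Y red => red red red red red fox red red Y red => red red red red red fox red red east red red red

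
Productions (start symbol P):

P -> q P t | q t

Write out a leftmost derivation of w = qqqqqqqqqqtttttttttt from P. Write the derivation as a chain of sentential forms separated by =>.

P => qPt => qqPtt => qqqPttt => qqqqPtttt => qqqqqPttttt => qqqqqqPtttttt => qqqqqqqPttttttt => qqqqqqqqPtttttttt => qqqqqqqqqPttttttttt => qqqqqqqqqqtttttttttt

P => qPt   [P -> q P t]
qPt => qqPtt   [P -> q P t]
qqPtt => qqqPttt   [P -> q P t]
qqqPttt => qqqqPtttt   [P -> q P t]
qqqqPtttt => qqqqqPttttt   [P -> q P t]
qqqqqPttttt => qqqqqqPtttttt   [P -> q P t]
qqqqqqPtttttt => qqqqqqqPttttttt   [P -> q P t]
qqqqqqqPttttttt => qqqqqqqqPtttttttt   [P -> q P t]
qqqqqqqqPtttttttt => qqqqqqqqqPttttttttt   [P -> q P t]
qqqqqqqqqPttttttttt => qqqqqqqqqqtttttttttt   [P -> q t]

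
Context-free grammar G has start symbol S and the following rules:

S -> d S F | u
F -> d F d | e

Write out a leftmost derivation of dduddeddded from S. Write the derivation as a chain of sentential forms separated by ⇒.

S⇒dSF⇒ddSFF⇒dduFF⇒ddudFdF⇒dduddFddF⇒dduddeddF⇒dduddedddFd⇒dduddeddded

S ⇒ dSF   [S -> d S F]
dSF ⇒ ddSFF   [S -> d S F]
ddSFF ⇒ dduFF   [S -> u]
dduFF ⇒ ddudFdF   [F -> d F d]
ddudFdF ⇒ dduddFddF   [F -> d F d]
dduddFddF ⇒ dduddeddF   [F -> e]
dduddeddF ⇒ dduddedddFd   [F -> d F d]
dduddedddFd ⇒ dduddeddded   [F -> e]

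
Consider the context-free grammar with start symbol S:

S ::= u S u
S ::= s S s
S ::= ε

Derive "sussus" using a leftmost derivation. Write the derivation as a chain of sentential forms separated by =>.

S => sSs => suSus => susSsus => sussus

S => sSs   [S ::= s S s]
sSs => suSus   [S ::= u S u]
suSus => susSsus   [S ::= s S s]
susSsus => sussus   [S ::= ε]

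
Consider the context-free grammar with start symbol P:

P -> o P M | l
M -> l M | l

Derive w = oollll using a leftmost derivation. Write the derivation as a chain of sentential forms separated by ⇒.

P ⇒ oPM ⇒ ooPMM ⇒ oolMM ⇒ oollM ⇒ oolllM ⇒ oollll

P ⇒ oPM   [P -> o P M]
oPM ⇒ ooPMM   [P -> o P M]
ooPMM ⇒ oolMM   [P -> l]
oolMM ⇒ oollM   [M -> l]
oollM ⇒ oolllM   [M -> l M]
oolllM ⇒ oollll   [M -> l]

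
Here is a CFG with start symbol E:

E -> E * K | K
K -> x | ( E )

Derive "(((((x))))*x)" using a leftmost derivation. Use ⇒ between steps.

E ⇒ K ⇒ (E) ⇒ (E*K) ⇒ (K*K) ⇒ ((E)*K) ⇒ ((K)*K) ⇒ (((E))*K) ⇒ (((K))*K) ⇒ ((((E)))*K) ⇒ ((((K)))*K) ⇒ (((((E))))*K) ⇒ (((((K))))*K) ⇒ (((((x))))*K) ⇒ (((((x))))*x)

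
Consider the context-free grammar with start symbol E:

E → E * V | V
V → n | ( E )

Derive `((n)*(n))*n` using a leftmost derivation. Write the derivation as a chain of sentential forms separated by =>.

E => E*V   [E → E * V]
E*V => V*V   [E → V]
V*V => (E)*V   [V → ( E )]
(E)*V => (E*V)*V   [E → E * V]
(E*V)*V => (V*V)*V   [E → V]
(V*V)*V => ((E)*V)*V   [V → ( E )]
((E)*V)*V => ((V)*V)*V   [E → V]
((V)*V)*V => ((n)*V)*V   [V → n]
((n)*V)*V => ((n)*(E))*V   [V → ( E )]
((n)*(E))*V => ((n)*(V))*V   [E → V]
((n)*(V))*V => ((n)*(n))*V   [V → n]
((n)*(n))*V => ((n)*(n))*n   [V → n]

E=>E*V=>V*V=>(E)*V=>(E*V)*V=>(V*V)*V=>((E)*V)*V=>((V)*V)*V=>((n)*V)*V=>((n)*(E))*V=>((n)*(V))*V=>((n)*(n))*V=>((n)*(n))*n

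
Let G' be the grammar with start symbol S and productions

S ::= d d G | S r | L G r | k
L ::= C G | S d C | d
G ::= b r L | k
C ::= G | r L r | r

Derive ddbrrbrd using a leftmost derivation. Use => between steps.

S => ddG   [S ::= d d G]
ddG => ddbrL   [G ::= b r L]
ddbrL => ddbrCG   [L ::= C G]
ddbrCG => ddbrrG   [C ::= r]
ddbrrG => ddbrrbrL   [G ::= b r L]
ddbrrbrL => ddbrrbrd   [L ::= d]

S => ddG => ddbrL => ddbrCG => ddbrrG => ddbrrbrL => ddbrrbrd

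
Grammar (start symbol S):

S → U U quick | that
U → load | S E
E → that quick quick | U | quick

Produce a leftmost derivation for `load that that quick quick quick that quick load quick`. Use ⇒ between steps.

S ⇒ U U quick ⇒ S E U quick ⇒ U U quick E U quick ⇒ load U quick E U quick ⇒ load S E quick E U quick ⇒ load that E quick E U quick ⇒ load that that quick quick quick E U quick ⇒ load that that quick quick quick U U quick ⇒ load that that quick quick quick S E U quick ⇒ load that that quick quick quick that E U quick ⇒ load that that quick quick quick that quick U quick ⇒ load that that quick quick quick that quick load quick

S ⇒ U U quick   [S → U U quick]
U U quick ⇒ S E U quick   [U → S E]
S E U quick ⇒ U U quick E U quick   [S → U U quick]
U U quick E U quick ⇒ load U quick E U quick   [U → load]
load U quick E U quick ⇒ load S E quick E U quick   [U → S E]
load S E quick E U quick ⇒ load that E quick E U quick   [S → that]
load that E quick E U quick ⇒ load that that quick quick quick E U quick   [E → that quick quick]
load that that quick quick quick E U quick ⇒ load that that quick quick quick U U quick   [E → U]
load that that quick quick quick U U quick ⇒ load that that quick quick quick S E U quick   [U → S E]
load that that quick quick quick S E U quick ⇒ load that that quick quick quick that E U quick   [S → that]
load that that quick quick quick that E U quick ⇒ load that that quick quick quick that quick U quick   [E → quick]
load that that quick quick quick that quick U quick ⇒ load that that quick quick quick that quick load quick   [U → load]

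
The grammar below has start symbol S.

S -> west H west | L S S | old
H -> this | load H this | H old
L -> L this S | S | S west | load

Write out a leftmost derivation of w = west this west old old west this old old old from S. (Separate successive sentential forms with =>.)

S => L S S   [S -> L S S]
L S S => L this S S S   [L -> L this S]
L this S S S => S west this S S S   [L -> S west]
S west this S S S => L S S west this S S S   [S -> L S S]
L S S west this S S S => S S S west this S S S   [L -> S]
S S S west this S S S => west H west S S west this S S S   [S -> west H west]
west H west S S west this S S S => west this west S S west this S S S   [H -> this]
west this west S S west this S S S => west this west old S west this S S S   [S -> old]
west this west old S west this S S S => west this west old old west this S S S   [S -> old]
west this west old old west this S S S => west this west old old west this old S S   [S -> old]
west this west old old west this old S S => west this west old old west this old old S   [S -> old]
west this west old old west this old old S => west this west old old west this old old old   [S -> old]

S => L S S => L this S S S => S west this S S S => L S S west this S S S => S S S west this S S S => west H west S S west this S S S => west this west S S west this S S S => west this west old S west this S S S => west this west old old west this S S S => west this west old old west this old S S => west this west old old west this old old S => west this west old old west this old old old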